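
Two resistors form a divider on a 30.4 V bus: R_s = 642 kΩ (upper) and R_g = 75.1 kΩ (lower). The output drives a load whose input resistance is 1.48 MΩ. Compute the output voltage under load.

V_out ≈ 3.05 V

The load sits in parallel with R_g: R_g‖R_L = (75.1 × 1480) / (75.1 + 1480) = 71.47 kΩ.
V_out = 30.4 × 71.47 / (642 + 71.47) = 30.4 × 71.47/713.5 = 3.05 V.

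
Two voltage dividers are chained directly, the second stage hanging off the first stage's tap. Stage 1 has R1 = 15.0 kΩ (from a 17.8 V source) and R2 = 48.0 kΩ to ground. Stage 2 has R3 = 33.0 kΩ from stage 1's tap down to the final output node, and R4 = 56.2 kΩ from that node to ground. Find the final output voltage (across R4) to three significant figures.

V_out ≈ 7.57 V

Stage 2 presents R3+R4 = 89.20 kΩ as a load on stage 1's tap.
Stage 1's lower leg becomes R2‖(R3+R4) = 31.21 kΩ, so V_mid = 17.8 × 31.21/46.21 = 12.02 V.
Stage 2 is itself unloaded: V_out = V_mid × R4/(R3+R4) = 12.02 × 56.2/89.20 = 7.57 V.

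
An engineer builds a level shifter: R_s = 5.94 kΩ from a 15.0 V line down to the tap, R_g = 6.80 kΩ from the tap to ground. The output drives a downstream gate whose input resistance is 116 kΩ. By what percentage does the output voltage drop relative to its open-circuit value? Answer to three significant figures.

2.66 %

The divider's output (Thévenin) resistance is R_s‖R_g = 3.170 kΩ.
Fractional drop under load = R_th/(R_th + R_L) = 3.170 / (3.170 + 116) = 0.02660.
So the output falls by 2.66 %.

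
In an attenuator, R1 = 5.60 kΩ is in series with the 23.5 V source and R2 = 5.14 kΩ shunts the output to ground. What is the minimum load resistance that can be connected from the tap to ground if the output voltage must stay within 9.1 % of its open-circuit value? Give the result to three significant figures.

Output resistance R_th = R1‖R2 = (5.60 × 5.14)/10.74 = 2.680 kΩ.
The fractional drop is R_th/(R_th + R_L); requiring this ≤ 0.0910 gives R_L ≥ R_th(1/0.0910 − 1) = 2.680 × 9.989 = 26.8 kΩ.

R_L(min) ≈ 26.8 kΩ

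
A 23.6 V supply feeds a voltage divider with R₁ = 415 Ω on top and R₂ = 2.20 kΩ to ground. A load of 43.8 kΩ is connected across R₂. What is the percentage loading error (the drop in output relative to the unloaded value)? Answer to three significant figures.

The divider's output (Thévenin) resistance is R₁‖R₂ = 349.1 Ω.
Fractional drop under load = R_th/(R_th + R_L) = 349.1 / (349.1 + 43800) = 0.007908.
So the output falls by 0.791 %.

0.791 %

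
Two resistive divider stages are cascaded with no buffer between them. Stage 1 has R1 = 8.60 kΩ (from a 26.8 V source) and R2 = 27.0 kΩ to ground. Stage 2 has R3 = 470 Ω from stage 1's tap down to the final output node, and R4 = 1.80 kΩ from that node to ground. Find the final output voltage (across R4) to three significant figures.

Stage 2 presents R3+R4 = 2270 Ω as a load on stage 1's tap.
Stage 1's lower leg becomes R2‖(R3+R4) = 2094 Ω, so V_mid = 26.8 × 2094/10690 = 5.248 V.
Stage 2 is itself unloaded: V_out = V_mid × R4/(R3+R4) = 5.248 × 1800/2270 = 4.16 V.

V_out ≈ 4.16 V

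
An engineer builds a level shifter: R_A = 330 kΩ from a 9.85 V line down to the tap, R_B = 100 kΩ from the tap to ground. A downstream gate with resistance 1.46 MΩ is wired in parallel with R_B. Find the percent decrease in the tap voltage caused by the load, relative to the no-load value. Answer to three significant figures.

4.99 %

The divider's output (Thévenin) resistance is R_A‖R_B = 76.74 kΩ.
Fractional drop under load = R_th/(R_th + R_L) = 76.74 / (76.74 + 1460) = 0.04994.
So the output falls by 4.99 %.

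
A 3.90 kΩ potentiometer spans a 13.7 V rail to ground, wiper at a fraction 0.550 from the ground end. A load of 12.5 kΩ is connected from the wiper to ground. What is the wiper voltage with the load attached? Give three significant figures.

The wiper splits the pot into (1−α)R = 1.755 kΩ above and αR = 2.145 kΩ below.
Lower section ‖ load = 1.831 kΩ.
V_wiper = 13.7 × 1.831/(1.755 + 1.831) = 6.99 V.

V ≈ 6.99 V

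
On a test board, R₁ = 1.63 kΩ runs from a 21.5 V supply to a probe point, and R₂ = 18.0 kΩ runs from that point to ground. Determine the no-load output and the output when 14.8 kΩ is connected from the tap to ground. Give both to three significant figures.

Unloaded: 19.7 V; loaded: 17.9 V

Open-circuit: V = 21.5 × 18.0/(1.63 + 18.0) = 19.7 V.
With the load, R₂ becomes R₂‖R_L = 8.122 kΩ, so V = 21.5 × 8.122/9.752 = 17.9 V.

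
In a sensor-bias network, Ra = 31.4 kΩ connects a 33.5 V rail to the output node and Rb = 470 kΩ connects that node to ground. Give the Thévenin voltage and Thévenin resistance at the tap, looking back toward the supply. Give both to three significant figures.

V_th is the open-circuit tap voltage: 33.5 × 470/(31.4 + 470) = 31.4 V.
With the supply zeroed, Ra and Rb appear in parallel from the tap: R_th = Ra‖Rb = (31.4 × 470)/501.4 = 29.4 kΩ.

V_th = 31.4 V, R_th = 29.4 kΩ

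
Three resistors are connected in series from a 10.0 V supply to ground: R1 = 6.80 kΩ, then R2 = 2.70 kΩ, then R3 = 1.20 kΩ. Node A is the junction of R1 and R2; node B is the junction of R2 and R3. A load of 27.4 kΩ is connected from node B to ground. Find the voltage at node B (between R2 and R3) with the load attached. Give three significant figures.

V ≈ 1.08 V

At node B, R3 is in parallel with the load: R3‖R_L = 1.150 kΩ.
Below node A the resistance is R2 + (R3‖R_L) = 3.850 kΩ, so V_A = 10.0 × 3.850/10.65 = 3.615 V.
Then V_B = V_A × (R3‖R_L)/(R2 + R3‖R_L) = 3.615 × 1.150/3.850 = 1.08 V.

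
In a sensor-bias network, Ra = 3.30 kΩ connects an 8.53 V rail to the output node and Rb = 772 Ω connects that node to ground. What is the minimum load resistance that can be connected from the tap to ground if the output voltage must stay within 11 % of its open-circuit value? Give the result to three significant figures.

R_L(min) ≈ 5.06 kΩ

Output resistance R_th = Ra‖Rb = (3300 × 772)/4072 = 625.6 Ω.
The fractional drop is R_th/(R_th + R_L); requiring this ≤ 0.110 gives R_L ≥ R_th(1/0.110 − 1) = 625.6 × 8.091 = 5.06 kΩ.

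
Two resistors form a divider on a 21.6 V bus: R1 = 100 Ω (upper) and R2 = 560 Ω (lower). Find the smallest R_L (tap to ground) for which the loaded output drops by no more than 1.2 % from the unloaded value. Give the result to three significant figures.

Output resistance R_th = R1‖R2 = (100 × 560)/660.0 = 84.85 Ω.
The fractional drop is R_th/(R_th + R_L); requiring this ≤ 0.0120 gives R_L ≥ R_th(1/0.0120 − 1) = 84.85 × 82.33 = 6.99 kΩ.

R_L(min) ≈ 6.99 kΩ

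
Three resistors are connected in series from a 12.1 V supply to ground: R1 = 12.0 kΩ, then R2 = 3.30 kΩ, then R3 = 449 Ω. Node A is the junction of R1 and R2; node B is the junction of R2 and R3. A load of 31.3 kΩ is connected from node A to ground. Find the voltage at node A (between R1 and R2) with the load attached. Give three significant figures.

Below node A the series string R2+R3 = 3749 Ω sits in parallel with the 31300 Ω load: 3348 Ω.
V_A = 12.1 × 3348/(12000 + 3348) = 2.64 V.

V ≈ 2.64 V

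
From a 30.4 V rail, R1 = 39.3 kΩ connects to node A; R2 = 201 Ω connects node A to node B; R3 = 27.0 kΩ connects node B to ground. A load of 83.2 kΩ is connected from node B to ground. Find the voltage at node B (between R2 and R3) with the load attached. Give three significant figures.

At node B, R3 is in parallel with the load: R3‖R_L = 20380 Ω.
Below node A the resistance is R2 + (R3‖R_L) = 20590 Ω, so V_A = 30.4 × 20590/59890 = 10.45 V.
Then V_B = V_A × (R3‖R_L)/(R2 + R3‖R_L) = 10.45 × 20380/20590 = 10.3 V.

V ≈ 10.3 V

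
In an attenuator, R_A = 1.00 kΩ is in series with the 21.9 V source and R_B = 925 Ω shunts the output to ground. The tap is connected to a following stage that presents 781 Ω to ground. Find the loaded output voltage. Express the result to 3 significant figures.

The load sits in parallel with R_B: R_B‖R_L = (925 × 781) / (925 + 781) = 423.5 Ω.
V_out = 21.9 × 423.5 / (1000 + 423.5) = 21.9 × 423.5/1423 = 6.51 V.

V_out ≈ 6.51 V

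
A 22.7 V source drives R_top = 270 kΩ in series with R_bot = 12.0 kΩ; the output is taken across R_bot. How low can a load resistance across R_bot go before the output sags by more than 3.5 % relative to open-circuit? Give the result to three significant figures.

Output resistance R_th = R_top‖R_bot = (270 × 12.0)/282.0 = 11.49 kΩ.
The fractional drop is R_th/(R_th + R_L); requiring this ≤ 0.0350 gives R_L ≥ R_th(1/0.0350 − 1) = 11.49 × 27.57 = 317 kΩ.

R_L(min) ≈ 317 kΩ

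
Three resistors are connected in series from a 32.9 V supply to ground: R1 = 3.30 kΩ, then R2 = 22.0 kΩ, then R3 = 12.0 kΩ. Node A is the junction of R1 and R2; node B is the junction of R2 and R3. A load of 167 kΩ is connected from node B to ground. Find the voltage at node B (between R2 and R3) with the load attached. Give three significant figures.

V ≈ 10.1 V

At node B, R3 is in parallel with the load: R3‖R_L = 11.20 kΩ.
Below node A the resistance is R2 + (R3‖R_L) = 33.20 kΩ, so V_A = 32.9 × 33.20/36.50 = 29.93 V.
Then V_B = V_A × (R3‖R_L)/(R2 + R3‖R_L) = 29.93 × 11.20/33.20 = 10.1 V.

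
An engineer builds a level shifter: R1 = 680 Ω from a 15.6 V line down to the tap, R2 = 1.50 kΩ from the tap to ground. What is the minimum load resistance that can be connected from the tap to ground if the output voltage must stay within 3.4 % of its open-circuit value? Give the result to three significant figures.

Output resistance R_th = R1‖R2 = (680 × 1500)/2180 = 467.9 Ω.
The fractional drop is R_th/(R_th + R_L); requiring this ≤ 0.0340 gives R_L ≥ R_th(1/0.0340 − 1) = 467.9 × 28.41 = 13.3 kΩ.

R_L(min) ≈ 13.3 kΩ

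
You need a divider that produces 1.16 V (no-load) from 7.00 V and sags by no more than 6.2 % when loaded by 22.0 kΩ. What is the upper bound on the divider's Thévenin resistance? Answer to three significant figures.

R_th ≤ 1.45 kΩ

Loading drop = R_th/(R_th + R_L) ≤ 0.0620, so R_th ≤ R_L · ε/(1−ε) = 22.0 kΩ × 0.0620/0.9380 = 1.45 kΩ.
(Any R1, R2 with R2/(R1+R2) = 0.166 and R1‖R2 ≤ 1.45 kΩ will meet the spec.)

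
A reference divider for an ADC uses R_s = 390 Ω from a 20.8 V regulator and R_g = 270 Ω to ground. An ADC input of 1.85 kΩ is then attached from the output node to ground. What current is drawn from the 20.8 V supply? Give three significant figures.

I ≈ 33.2 mA

R_g‖R_L = 235.6 Ω, so the source sees R_s + R_g‖R_L = 625.6 Ω.
I = 20.8 V / 625.6 Ω = 33.2 mA.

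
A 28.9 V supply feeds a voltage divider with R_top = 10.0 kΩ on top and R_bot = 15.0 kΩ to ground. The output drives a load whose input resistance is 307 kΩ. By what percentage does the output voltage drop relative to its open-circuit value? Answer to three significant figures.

The divider's output (Thévenin) resistance is R_top‖R_bot = 6.000 kΩ.
Fractional drop under load = R_th/(R_th + R_L) = 6.000 / (6.000 + 307) = 0.01917.
So the output falls by 1.92 %.

1.92 %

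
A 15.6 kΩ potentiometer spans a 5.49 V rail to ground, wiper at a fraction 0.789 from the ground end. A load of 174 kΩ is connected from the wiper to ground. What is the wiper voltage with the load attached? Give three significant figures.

V ≈ 4.27 V

The wiper splits the pot into (1−α)R = 3.292 kΩ above and αR = 12.31 kΩ below.
Lower section ‖ load = 11.50 kΩ.
V_wiper = 5.49 × 11.50/(3.292 + 11.50) = 4.27 V.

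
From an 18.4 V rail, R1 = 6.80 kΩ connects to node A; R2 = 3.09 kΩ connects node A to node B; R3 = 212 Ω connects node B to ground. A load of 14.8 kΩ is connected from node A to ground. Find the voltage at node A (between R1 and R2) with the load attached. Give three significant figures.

Below node A the series string R2+R3 = 3302 Ω sits in parallel with the 14800 Ω load: 2700 Ω.
V_A = 18.4 × 2700/(6800 + 2700) = 5.23 V.

V ≈ 5.23 V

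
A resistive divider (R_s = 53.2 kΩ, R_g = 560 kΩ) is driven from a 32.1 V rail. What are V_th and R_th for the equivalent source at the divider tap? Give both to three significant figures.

V_th is the open-circuit tap voltage: 32.1 × 560/(53.2 + 560) = 29.3 V.
With the supply zeroed, R_s and R_g appear in parallel from the tap: R_th = R_s‖R_g = (53.2 × 560)/613.2 = 48.6 kΩ.

V_th = 29.3 V, R_th = 48.6 kΩ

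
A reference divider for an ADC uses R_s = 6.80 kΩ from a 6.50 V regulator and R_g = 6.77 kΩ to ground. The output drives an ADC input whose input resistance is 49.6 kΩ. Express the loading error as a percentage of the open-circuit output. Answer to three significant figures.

6.40 %

The divider's output (Thévenin) resistance is R_s‖R_g = 3.392 kΩ.
Fractional drop under load = R_th/(R_th + R_L) = 3.392 / (3.392 + 49.6) = 0.06402.
So the output falls by 6.40 %.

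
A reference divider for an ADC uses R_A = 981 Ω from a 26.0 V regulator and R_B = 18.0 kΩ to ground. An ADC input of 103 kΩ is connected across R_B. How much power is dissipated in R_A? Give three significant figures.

Total resistance from the source is R_A + (R_B‖R_L) = 16300 Ω, so I = 26.0/16300 Ω = 1.595 mA.
P = I²·R_A = (1.595 mA)² × 981 Ω = 2.49 mW.

P ≈ 2.49 mW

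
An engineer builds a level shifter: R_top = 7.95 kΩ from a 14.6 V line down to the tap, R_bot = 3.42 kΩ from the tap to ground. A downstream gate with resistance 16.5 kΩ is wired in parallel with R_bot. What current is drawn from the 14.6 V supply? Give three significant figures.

I ≈ 1.35 mA

R_bot‖R_L = 2.833 kΩ, so the source sees R_top + R_bot‖R_L = 10.78 kΩ.
I = 14.6 V / 10.78 kΩ = 1.35 mA.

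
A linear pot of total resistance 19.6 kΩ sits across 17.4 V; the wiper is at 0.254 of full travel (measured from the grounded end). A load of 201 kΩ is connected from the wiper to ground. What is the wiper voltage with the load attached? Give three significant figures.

The wiper splits the pot into (1−α)R = 14.62 kΩ above and αR = 4.978 kΩ below.
Lower section ‖ load = 4.858 kΩ.
V_wiper = 17.4 × 4.858/(14.62 + 4.858) = 4.34 V.

V ≈ 4.34 V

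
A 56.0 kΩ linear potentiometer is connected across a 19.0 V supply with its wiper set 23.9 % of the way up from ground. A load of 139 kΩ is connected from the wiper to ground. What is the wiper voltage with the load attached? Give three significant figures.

The wiper splits the pot into (1−α)R = 42.62 kΩ above and αR = 13.38 kΩ below.
Lower section ‖ load = 12.21 kΩ.
V_wiper = 19.0 × 12.21/(42.62 + 12.21) = 4.23 V.

V ≈ 4.23 V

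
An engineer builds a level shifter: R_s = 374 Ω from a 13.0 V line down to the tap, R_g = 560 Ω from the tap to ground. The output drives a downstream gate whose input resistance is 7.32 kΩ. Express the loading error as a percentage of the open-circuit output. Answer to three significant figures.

2.97 %

The divider's output (Thévenin) resistance is R_s‖R_g = 224.2 Ω.
Fractional drop under load = R_th/(R_th + R_L) = 224.2 / (224.2 + 7320) = 0.02972.
So the output falls by 2.97 %.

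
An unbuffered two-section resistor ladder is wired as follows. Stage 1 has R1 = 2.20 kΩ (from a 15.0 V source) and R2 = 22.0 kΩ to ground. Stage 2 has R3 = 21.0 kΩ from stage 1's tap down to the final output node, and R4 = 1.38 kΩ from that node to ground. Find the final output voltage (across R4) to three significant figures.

Stage 2 presents R3+R4 = 22.38 kΩ as a load on stage 1's tap.
Stage 1's lower leg becomes R2‖(R3+R4) = 11.09 kΩ, so V_mid = 15.0 × 11.09/13.29 = 12.52 V.
Stage 2 is itself unloaded: V_out = V_mid × R4/(R3+R4) = 12.52 × 1.38/22.38 = 0.772 V.

V_out ≈ 0.772 V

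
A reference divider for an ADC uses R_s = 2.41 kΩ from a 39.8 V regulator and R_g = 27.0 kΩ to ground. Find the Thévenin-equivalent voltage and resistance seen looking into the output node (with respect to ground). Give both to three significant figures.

V_th is the open-circuit tap voltage: 39.8 × 27.0/(2.41 + 27.0) = 36.5 V.
With the supply zeroed, R_s and R_g appear in parallel from the tap: R_th = R_s‖R_g = (2.41 × 27.0)/29.41 = 2.21 kΩ.

V_th = 36.5 V, R_th = 2.21 kΩ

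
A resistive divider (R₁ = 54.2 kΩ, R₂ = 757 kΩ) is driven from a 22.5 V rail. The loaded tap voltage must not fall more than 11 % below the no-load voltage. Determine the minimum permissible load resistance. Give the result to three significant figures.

R_L(min) ≈ 409 kΩ

Output resistance R_th = R₁‖R₂ = (54.2 × 757)/811.2 = 50.58 kΩ.
The fractional drop is R_th/(R_th + R_L); requiring this ≤ 0.110 gives R_L ≥ R_th(1/0.110 − 1) = 50.58 × 8.091 = 409 kΩ.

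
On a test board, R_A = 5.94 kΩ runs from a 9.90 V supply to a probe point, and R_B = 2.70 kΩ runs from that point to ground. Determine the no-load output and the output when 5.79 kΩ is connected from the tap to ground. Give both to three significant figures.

Unloaded: 3.09 V; loaded: 2.34 V

Open-circuit: V = 9.90 × 2.70/(5.94 + 2.70) = 3.09 V.
With the load, R_B becomes R_B‖R_L = 1.841 kΩ, so V = 9.90 × 1.841/7.781 = 2.34 V.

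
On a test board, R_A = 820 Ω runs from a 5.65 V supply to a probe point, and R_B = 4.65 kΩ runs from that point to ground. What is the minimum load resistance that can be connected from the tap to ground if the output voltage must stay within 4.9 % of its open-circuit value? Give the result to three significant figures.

R_L(min) ≈ 13.5 kΩ

Output resistance R_th = R_A‖R_B = (820 × 4650)/5470 = 697.1 Ω.
The fractional drop is R_th/(R_th + R_L); requiring this ≤ 0.0490 gives R_L ≥ R_th(1/0.0490 − 1) = 697.1 × 19.41 = 13.5 kΩ.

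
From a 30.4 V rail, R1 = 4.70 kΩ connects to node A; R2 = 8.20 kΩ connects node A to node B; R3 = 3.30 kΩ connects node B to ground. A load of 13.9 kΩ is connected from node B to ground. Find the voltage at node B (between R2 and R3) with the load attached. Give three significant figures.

V ≈ 5.21 V

At node B, R3 is in parallel with the load: R3‖R_L = 2.667 kΩ.
Below node A the resistance is R2 + (R3‖R_L) = 10.87 kΩ, so V_A = 30.4 × 10.87/15.57 = 21.22 V.
Then V_B = V_A × (R3‖R_L)/(R2 + R3‖R_L) = 21.22 × 2.667/10.87 = 5.21 V.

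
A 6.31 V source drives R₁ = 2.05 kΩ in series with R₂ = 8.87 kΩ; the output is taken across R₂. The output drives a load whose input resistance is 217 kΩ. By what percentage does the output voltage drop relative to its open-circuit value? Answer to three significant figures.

The divider's output (Thévenin) resistance is R₁‖R₂ = 1.665 kΩ.
Fractional drop under load = R_th/(R_th + R_L) = 1.665 / (1.665 + 217) = 0.007615.
So the output falls by 0.762 %.

0.762 %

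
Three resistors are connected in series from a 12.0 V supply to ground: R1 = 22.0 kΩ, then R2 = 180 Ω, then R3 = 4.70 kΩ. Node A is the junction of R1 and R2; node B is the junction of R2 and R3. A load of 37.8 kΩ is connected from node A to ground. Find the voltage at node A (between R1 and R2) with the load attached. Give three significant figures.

Below node A the series string R2+R3 = 4880 Ω sits in parallel with the 37800 Ω load: 4322 Ω.
V_A = 12.0 × 4322/(22000 + 4322) = 1.97 V.

V ≈ 1.97 V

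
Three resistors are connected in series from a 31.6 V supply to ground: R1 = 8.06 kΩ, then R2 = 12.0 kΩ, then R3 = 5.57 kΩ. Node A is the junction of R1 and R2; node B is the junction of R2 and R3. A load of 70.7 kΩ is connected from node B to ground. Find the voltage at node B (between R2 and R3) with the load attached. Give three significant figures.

At node B, R3 is in parallel with the load: R3‖R_L = 5.163 kΩ.
Below node A the resistance is R2 + (R3‖R_L) = 17.16 kΩ, so V_A = 31.6 × 17.16/25.22 = 21.50 V.
Then V_B = V_A × (R3‖R_L)/(R2 + R3‖R_L) = 21.50 × 5.163/17.16 = 6.47 V.

V ≈ 6.47 V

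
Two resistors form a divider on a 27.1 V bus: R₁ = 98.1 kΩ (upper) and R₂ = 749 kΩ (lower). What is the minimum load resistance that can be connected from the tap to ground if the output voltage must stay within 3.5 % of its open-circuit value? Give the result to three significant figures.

Output resistance R_th = R₁‖R₂ = (98.1 × 749)/847.1 = 86.74 kΩ.
The fractional drop is R_th/(R_th + R_L); requiring this ≤ 0.0350 gives R_L ≥ R_th(1/0.0350 − 1) = 86.74 × 27.57 = 2.39 MΩ.

R_L(min) ≈ 2.39 MΩ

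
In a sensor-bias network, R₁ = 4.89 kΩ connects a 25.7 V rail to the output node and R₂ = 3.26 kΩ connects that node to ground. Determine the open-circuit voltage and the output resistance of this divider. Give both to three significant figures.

V_th is the open-circuit tap voltage: 25.7 × 3.26/(4.89 + 3.26) = 10.3 V.
With the supply zeroed, R₁ and R₂ appear in parallel from the tap: R_th = R₁‖R₂ = (4.89 × 3.26)/8.150 = 1.96 kΩ.

V_th = 10.3 V, R_th = 1.96 kΩ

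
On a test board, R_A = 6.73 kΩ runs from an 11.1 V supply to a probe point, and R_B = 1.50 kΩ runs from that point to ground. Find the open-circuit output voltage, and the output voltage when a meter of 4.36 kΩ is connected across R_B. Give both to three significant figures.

Unloaded: 2.02 V; loaded: 1.58 V

Open-circuit: V = 11.1 × 1.50/(6.73 + 1.50) = 2.02 V.
With the load, R_B becomes R_B‖R_L = 1.116 kΩ, so V = 11.1 × 1.116/7.846 = 1.58 V.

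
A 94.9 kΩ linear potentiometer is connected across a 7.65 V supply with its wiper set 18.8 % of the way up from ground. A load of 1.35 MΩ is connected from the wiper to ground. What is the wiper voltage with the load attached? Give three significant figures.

V ≈ 1.42 V

The wiper splits the pot into (1−α)R = 77.06 kΩ above and αR = 17.84 kΩ below.
Lower section ‖ load = 17.61 kΩ.
V_wiper = 7.65 × 17.61/(77.06 + 17.61) = 1.42 V.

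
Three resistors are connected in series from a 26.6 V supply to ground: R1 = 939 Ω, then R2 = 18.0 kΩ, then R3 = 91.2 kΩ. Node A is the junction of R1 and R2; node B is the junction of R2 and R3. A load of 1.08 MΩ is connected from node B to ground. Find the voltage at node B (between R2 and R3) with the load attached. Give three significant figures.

V ≈ 21.7 V

At node B, R3 is in parallel with the load: R3‖R_L = 84100 Ω.
Below node A the resistance is R2 + (R3‖R_L) = 102100 Ω, so V_A = 26.6 × 102100/103000 = 26.36 V.
Then V_B = V_A × (R3‖R_L)/(R2 + R3‖R_L) = 26.36 × 84100/102100 = 21.7 V.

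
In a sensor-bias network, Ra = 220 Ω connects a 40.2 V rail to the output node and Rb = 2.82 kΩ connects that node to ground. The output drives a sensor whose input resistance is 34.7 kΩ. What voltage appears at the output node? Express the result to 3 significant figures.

V_out ≈ 37.1 V

The load sits in parallel with Rb: Rb‖R_L = (2820 × 34700) / (2820 + 34700) = 2608 Ω.
V_out = 40.2 × 2608 / (220 + 2608) = 40.2 × 2608/2828 = 37.1 V.
(Unloaded it would have been 37.3 V.)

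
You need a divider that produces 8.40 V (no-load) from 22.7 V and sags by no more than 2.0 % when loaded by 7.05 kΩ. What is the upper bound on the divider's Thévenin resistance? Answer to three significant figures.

Loading drop = R_th/(R_th + R_L) ≤ 0.0200, so R_th ≤ R_L · ε/(1−ε) = 7.05 kΩ × 0.0200/0.9800 = 144 Ω.

R_th ≤ 144 Ω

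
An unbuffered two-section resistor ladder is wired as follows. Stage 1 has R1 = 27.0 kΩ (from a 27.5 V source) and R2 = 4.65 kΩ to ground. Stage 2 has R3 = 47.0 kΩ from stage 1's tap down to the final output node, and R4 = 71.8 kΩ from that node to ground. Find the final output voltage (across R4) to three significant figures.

Stage 2 presents R3+R4 = 118.8 kΩ as a load on stage 1's tap.
Stage 1's lower leg becomes R2‖(R3+R4) = 4.475 kΩ, so V_mid = 27.5 × 4.475/31.47 = 3.910 V.
Stage 2 is itself unloaded: V_out = V_mid × R4/(R3+R4) = 3.910 × 71.8/118.8 = 2.36 V.

V_out ≈ 2.36 V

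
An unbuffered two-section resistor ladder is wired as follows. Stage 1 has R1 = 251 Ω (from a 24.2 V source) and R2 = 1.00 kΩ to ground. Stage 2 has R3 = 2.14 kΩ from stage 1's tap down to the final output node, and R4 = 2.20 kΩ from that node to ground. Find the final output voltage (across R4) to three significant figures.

Stage 2 presents R3+R4 = 4340 Ω as a load on stage 1's tap.
Stage 1's lower leg becomes R2‖(R3+R4) = 812.7 Ω, so V_mid = 24.2 × 812.7/1064 = 18.49 V.
Stage 2 is itself unloaded: V_out = V_mid × R4/(R3+R4) = 18.49 × 2200/4340 = 9.37 V.

V_out ≈ 9.37 V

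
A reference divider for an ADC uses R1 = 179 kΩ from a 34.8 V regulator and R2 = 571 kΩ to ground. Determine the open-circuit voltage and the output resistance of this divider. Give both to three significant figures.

V_th is the open-circuit tap voltage: 34.8 × 571/(179 + 571) = 26.5 V.
With the supply zeroed, R1 and R2 appear in parallel from the tap: R_th = R1‖R2 = (179 × 571)/750.0 = 136 kΩ.

V_th = 26.5 V, R_th = 136 kΩ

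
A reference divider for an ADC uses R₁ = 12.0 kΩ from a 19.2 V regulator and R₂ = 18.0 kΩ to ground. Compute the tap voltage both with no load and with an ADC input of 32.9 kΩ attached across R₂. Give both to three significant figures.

Unloaded: 11.5 V; loaded: 9.45 V

Open-circuit: V = 19.2 × 18.0/(12.0 + 18.0) = 11.5 V.
With the load, R₂ becomes R₂‖R_L = 11.63 kΩ, so V = 19.2 × 11.63/23.63 = 9.45 V.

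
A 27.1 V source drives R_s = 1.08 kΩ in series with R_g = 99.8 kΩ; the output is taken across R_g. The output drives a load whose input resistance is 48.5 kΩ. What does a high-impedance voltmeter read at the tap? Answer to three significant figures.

V_out ≈ 26.2 V

The load sits in parallel with R_g: R_g‖R_L = (99.8 × 48.5) / (99.8 + 48.5) = 32.64 kΩ.
V_out = 27.1 × 32.64 / (1.08 + 32.64) = 27.1 × 32.64/33.72 = 26.2 V.
(Unloaded it would have been 26.8 V.)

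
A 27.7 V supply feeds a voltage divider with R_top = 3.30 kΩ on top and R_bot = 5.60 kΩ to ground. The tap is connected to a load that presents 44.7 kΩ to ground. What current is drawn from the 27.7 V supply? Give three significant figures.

I ≈ 3.35 mA

R_bot‖R_L = 4.977 kΩ, so the source sees R_top + R_bot‖R_L = 8.277 kΩ.
I = 27.7 V / 8.277 kΩ = 3.35 mA.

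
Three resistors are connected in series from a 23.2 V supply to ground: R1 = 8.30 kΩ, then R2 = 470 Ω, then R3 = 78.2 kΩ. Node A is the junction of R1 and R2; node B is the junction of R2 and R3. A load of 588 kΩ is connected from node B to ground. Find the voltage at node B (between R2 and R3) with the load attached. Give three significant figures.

V ≈ 20.6 V

At node B, R3 is in parallel with the load: R3‖R_L = 69020 Ω.
Below node A the resistance is R2 + (R3‖R_L) = 69490 Ω, so V_A = 23.2 × 69490/77790 = 20.72 V.
Then V_B = V_A × (R3‖R_L)/(R2 + R3‖R_L) = 20.72 × 69020/69490 = 20.6 V.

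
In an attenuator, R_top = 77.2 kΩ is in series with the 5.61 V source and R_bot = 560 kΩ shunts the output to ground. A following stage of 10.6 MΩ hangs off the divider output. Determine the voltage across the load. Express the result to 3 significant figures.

The load sits in parallel with R_bot: R_bot‖R_L = (560 × 10600) / (560 + 10600) = 531.9 kΩ.
V_out = 5.61 × 531.9 / (77.2 + 531.9) = 5.61 × 531.9/609.1 = 4.90 V.

V_out ≈ 4.90 V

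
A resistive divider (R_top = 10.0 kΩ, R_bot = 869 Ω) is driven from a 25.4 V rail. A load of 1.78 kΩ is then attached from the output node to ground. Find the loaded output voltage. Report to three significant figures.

The load sits in parallel with R_bot: R_bot‖R_L = (869 × 1780) / (869 + 1780) = 583.9 Ω.
V_out = 25.4 × 583.9 / (10000 + 583.9) = 25.4 × 583.9/10580 = 1.40 V.

V_out ≈ 1.40 V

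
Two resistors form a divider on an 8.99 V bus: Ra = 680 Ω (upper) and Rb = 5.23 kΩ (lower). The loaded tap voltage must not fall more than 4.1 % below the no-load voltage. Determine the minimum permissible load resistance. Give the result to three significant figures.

R_L(min) ≈ 14.1 kΩ

Output resistance R_th = Ra‖Rb = (680 × 5230)/5910 = 601.8 Ω.
The fractional drop is R_th/(R_th + R_L); requiring this ≤ 0.0410 gives R_L ≥ R_th(1/0.0410 − 1) = 601.8 × 23.39 = 14.1 kΩ.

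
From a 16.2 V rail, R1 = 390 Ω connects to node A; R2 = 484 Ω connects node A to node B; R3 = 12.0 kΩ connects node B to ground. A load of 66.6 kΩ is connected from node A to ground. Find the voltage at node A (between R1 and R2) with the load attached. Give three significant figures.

Below node A the series string R2+R3 = 12480 Ω sits in parallel with the 66600 Ω load: 10510 Ω.
V_A = 16.2 × 10510/(390 + 10510) = 15.6 V.

V ≈ 15.6 V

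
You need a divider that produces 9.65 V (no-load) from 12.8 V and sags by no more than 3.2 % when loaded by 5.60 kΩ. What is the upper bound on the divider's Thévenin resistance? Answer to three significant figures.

R_th ≤ 185 Ω

Loading drop = R_th/(R_th + R_L) ≤ 0.0320, so R_th ≤ R_L · ε/(1−ε) = 5.60 kΩ × 0.0320/0.9680 = 185 Ω.
(Any R1, R2 with R2/(R1+R2) = 0.754 and R1‖R2 ≤ 185 Ω will meet the spec.)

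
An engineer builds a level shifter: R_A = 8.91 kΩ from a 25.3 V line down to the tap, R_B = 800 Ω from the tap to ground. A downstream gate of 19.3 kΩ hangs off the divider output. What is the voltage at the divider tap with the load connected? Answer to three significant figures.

V_out ≈ 2.01 V

The load sits in parallel with R_B: R_B‖R_L = (800 × 19300) / (800 + 19300) = 768.2 Ω.
V_out = 25.3 × 768.2 / (8910 + 768.2) = 25.3 × 768.2/9678 = 2.01 V.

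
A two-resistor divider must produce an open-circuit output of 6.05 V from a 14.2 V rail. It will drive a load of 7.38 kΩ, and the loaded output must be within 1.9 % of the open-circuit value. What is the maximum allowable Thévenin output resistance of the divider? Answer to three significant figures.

Loading drop = R_th/(R_th + R_L) ≤ 0.0190, so R_th ≤ R_L · ε/(1−ε) = 7.38 kΩ × 0.0190/0.9810 = 143 Ω.
(Any R1, R2 with R2/(R1+R2) = 0.426 and R1‖R2 ≤ 143 Ω will meet the spec.)

R_th ≤ 143 Ω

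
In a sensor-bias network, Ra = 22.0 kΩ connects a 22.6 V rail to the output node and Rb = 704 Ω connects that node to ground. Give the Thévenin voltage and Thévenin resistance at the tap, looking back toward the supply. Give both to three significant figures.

V_th is the open-circuit tap voltage: 22.6 × 704/(22000 + 704) = 0.701 V.
With the supply zeroed, Ra and Rb appear in parallel from the tap: R_th = Ra‖Rb = (22000 × 704)/22700 = 682 Ω.

V_th = 0.701 V, R_th = 682 Ω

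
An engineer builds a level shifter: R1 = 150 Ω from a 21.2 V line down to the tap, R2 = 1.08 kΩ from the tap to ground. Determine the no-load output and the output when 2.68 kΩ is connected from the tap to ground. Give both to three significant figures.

Open-circuit: V = 21.2 × 1080/(150 + 1080) = 18.6 V.
With the load, R2 becomes R2‖R_L = 769.8 Ω, so V = 21.2 × 769.8/919.8 = 17.7 V.

Unloaded: 18.6 V; loaded: 17.7 V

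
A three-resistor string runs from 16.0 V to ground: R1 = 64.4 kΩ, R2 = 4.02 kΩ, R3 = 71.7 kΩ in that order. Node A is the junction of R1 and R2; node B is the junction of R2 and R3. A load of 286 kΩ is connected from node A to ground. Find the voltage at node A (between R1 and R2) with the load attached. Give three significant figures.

Below node A the series string R2+R3 = 75.72 kΩ sits in parallel with the 286 kΩ load: 59.87 kΩ.
V_A = 16.0 × 59.87/(64.4 + 59.87) = 7.71 V.

V ≈ 7.71 V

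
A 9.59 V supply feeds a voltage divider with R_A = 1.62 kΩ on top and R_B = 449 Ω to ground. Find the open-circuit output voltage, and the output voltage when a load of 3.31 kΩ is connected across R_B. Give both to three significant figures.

Open-circuit: V = 9.59 × 449/(1620 + 449) = 2.08 V.
With the load, R_B becomes R_B‖R_L = 395.4 Ω, so V = 9.59 × 395.4/2015 = 1.88 V.

Unloaded: 2.08 V; loaded: 1.88 V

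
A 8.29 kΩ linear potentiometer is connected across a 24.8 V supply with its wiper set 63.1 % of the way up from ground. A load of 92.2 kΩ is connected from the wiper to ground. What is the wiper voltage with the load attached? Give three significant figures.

The wiper splits the pot into (1−α)R = 3.059 kΩ above and αR = 5.231 kΩ below.
Lower section ‖ load = 4.950 kΩ.
V_wiper = 24.8 × 4.950/(3.059 + 4.950) = 15.3 V.

V ≈ 15.3 V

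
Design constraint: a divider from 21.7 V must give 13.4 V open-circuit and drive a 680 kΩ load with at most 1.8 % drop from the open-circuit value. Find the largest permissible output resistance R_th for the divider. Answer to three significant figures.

Loading drop = R_th/(R_th + R_L) ≤ 0.0180, so R_th ≤ R_L · ε/(1−ε) = 680 kΩ × 0.0180/0.9820 = 12.5 kΩ.

R_th ≤ 12.5 kΩ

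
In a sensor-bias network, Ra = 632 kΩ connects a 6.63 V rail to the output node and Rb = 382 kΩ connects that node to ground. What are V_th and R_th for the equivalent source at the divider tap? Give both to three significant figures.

V_th is the open-circuit tap voltage: 6.63 × 382/(632 + 382) = 2.50 V.
With the supply zeroed, Ra and Rb appear in parallel from the tap: R_th = Ra‖Rb = (632 × 382)/1014 = 238 kΩ.

V_th = 2.50 V, R_th = 238 kΩ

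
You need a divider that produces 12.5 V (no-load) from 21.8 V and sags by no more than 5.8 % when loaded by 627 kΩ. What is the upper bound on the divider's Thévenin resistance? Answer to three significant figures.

R_th ≤ 38.6 kΩ

Loading drop = R_th/(R_th + R_L) ≤ 0.0580, so R_th ≤ R_L · ε/(1−ε) = 627 kΩ × 0.0580/0.9420 = 38.6 kΩ.
(Any R1, R2 with R2/(R1+R2) = 0.573 and R1‖R2 ≤ 38.6 kΩ will meet the spec.)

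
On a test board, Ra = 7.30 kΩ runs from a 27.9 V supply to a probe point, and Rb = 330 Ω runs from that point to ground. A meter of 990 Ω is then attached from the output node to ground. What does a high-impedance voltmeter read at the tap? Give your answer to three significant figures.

The load sits in parallel with Rb: Rb‖R_L = (330 × 990) / (330 + 990) = 247.5 Ω.
V_out = 27.9 × 247.5 / (7300 + 247.5) = 27.9 × 247.5/7548 = 0.915 V.

V_out ≈ 0.915 V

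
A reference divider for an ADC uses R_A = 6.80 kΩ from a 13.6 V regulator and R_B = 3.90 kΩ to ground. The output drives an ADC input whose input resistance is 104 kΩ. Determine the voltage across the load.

V_out ≈ 4.84 V

The load sits in parallel with R_B: R_B‖R_L = (3.90 × 104) / (3.90 + 104) = 3.759 kΩ.
V_out = 13.6 × 3.759 / (6.80 + 3.759) = 13.6 × 3.759/10.56 = 4.84 V.
(Unloaded it would have been 4.96 V.)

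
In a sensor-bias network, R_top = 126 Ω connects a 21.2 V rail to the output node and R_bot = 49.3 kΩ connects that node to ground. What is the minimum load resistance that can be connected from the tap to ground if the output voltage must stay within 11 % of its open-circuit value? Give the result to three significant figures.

R_L(min) ≈ 1.02 kΩ

Output resistance R_th = R_top‖R_bot = (126 × 49300)/49430 = 125.7 Ω.
The fractional drop is R_th/(R_th + R_L); requiring this ≤ 0.110 gives R_L ≥ R_th(1/0.110 − 1) = 125.7 × 8.091 = 1.02 kΩ.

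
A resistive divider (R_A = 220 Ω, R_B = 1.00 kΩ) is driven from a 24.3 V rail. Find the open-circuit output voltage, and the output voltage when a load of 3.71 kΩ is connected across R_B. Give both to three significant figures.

Unloaded: 19.9 V; loaded: 19.0 V

Open-circuit: V = 24.3 × 1000/(220 + 1000) = 19.9 V.
With the load, R_B becomes R_B‖R_L = 787.7 Ω, so V = 24.3 × 787.7/1008 = 19.0 V.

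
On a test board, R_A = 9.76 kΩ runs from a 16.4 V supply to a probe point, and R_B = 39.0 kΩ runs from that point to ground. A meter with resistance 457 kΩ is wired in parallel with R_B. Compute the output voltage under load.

The load sits in parallel with R_B: R_B‖R_L = (39.0 × 457) / (39.0 + 457) = 35.93 kΩ.
V_out = 16.4 × 35.93 / (9.76 + 35.93) = 16.4 × 35.93/45.69 = 12.9 V.

V_out ≈ 12.9 V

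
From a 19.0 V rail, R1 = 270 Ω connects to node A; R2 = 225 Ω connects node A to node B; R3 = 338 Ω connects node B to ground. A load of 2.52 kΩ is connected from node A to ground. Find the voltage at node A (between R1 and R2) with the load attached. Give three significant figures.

Below node A the series string R2+R3 = 563.0 Ω sits in parallel with the 2520 Ω load: 460.2 Ω.
V_A = 19.0 × 460.2/(270 + 460.2) = 12.0 V.

V ≈ 12.0 V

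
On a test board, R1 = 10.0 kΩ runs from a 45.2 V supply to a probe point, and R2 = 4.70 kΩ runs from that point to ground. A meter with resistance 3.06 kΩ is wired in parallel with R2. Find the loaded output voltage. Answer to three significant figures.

V_out ≈ 7.07 V

The load sits in parallel with R2: R2‖R_L = (4.70 × 3.06) / (4.70 + 3.06) = 1.853 kΩ.
V_out = 45.2 × 1.853 / (10.0 + 1.853) = 45.2 × 1.853/11.85 = 7.07 V.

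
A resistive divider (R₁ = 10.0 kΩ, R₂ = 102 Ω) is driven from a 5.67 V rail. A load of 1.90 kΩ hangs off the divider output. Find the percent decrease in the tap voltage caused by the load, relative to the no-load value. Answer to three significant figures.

The divider's output (Thévenin) resistance is R₁‖R₂ = 101.0 Ω.
Fractional drop under load = R_th/(R_th + R_L) = 101.0 / (101.0 + 1900) = 0.05046.
So the output falls by 5.05 %.

5.05 %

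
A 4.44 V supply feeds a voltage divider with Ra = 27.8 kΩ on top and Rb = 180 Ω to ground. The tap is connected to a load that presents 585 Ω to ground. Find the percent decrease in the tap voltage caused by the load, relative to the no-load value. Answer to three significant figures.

The divider's output (Thévenin) resistance is Ra‖Rb = 178.8 Ω.
Fractional drop under load = R_th/(R_th + R_L) = 178.8 / (178.8 + 585) = 0.2341.
So the output falls by 23.4 %.

23.4 %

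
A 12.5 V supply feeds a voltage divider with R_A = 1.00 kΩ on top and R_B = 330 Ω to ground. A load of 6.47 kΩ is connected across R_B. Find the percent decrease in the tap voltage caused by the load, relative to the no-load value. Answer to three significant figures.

3.69 %

The divider's output (Thévenin) resistance is R_A‖R_B = 248.1 Ω.
Fractional drop under load = R_th/(R_th + R_L) = 248.1 / (248.1 + 6470) = 0.03693.
So the output falls by 3.69 %.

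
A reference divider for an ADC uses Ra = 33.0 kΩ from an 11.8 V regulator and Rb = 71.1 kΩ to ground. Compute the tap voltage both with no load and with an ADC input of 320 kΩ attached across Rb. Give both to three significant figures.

Unloaded: 8.06 V; loaded: 7.53 V

Open-circuit: V = 11.8 × 71.1/(33.0 + 71.1) = 8.06 V.
With the load, Rb becomes Rb‖R_L = 58.17 kΩ, so V = 11.8 × 58.17/91.17 = 7.53 V.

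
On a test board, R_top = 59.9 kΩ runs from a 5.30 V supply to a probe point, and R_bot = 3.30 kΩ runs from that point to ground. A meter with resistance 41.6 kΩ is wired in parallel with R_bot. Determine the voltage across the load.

V_out ≈ 0.257 V

The load sits in parallel with R_bot: R_bot‖R_L = (3.30 × 41.6) / (3.30 + 41.6) = 3.057 kΩ.
V_out = 5.30 × 3.057 / (59.9 + 3.057) = 5.30 × 3.057/62.96 = 0.257 V.
(Unloaded it would have been 0.277 V.)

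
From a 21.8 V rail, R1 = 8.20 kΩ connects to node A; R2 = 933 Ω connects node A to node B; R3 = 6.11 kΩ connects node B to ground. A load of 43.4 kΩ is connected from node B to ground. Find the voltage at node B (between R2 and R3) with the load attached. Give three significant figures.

V ≈ 8.06 V

At node B, R3 is in parallel with the load: R3‖R_L = 5356 Ω.
Below node A the resistance is R2 + (R3‖R_L) = 6289 Ω, so V_A = 21.8 × 6289/14490 = 9.462 V.
Then V_B = V_A × (R3‖R_L)/(R2 + R3‖R_L) = 9.462 × 5356/6289 = 8.06 V.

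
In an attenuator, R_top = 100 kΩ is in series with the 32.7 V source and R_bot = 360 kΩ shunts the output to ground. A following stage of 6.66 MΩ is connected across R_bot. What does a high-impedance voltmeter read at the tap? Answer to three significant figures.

V_out ≈ 25.3 V

The load sits in parallel with R_bot: R_bot‖R_L = (360 × 6660) / (360 + 6660) = 341.5 kΩ.
V_out = 32.7 × 341.5 / (100 + 341.5) = 32.7 × 341.5/441.5 = 25.3 V.
(Unloaded it would have been 25.6 V.)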